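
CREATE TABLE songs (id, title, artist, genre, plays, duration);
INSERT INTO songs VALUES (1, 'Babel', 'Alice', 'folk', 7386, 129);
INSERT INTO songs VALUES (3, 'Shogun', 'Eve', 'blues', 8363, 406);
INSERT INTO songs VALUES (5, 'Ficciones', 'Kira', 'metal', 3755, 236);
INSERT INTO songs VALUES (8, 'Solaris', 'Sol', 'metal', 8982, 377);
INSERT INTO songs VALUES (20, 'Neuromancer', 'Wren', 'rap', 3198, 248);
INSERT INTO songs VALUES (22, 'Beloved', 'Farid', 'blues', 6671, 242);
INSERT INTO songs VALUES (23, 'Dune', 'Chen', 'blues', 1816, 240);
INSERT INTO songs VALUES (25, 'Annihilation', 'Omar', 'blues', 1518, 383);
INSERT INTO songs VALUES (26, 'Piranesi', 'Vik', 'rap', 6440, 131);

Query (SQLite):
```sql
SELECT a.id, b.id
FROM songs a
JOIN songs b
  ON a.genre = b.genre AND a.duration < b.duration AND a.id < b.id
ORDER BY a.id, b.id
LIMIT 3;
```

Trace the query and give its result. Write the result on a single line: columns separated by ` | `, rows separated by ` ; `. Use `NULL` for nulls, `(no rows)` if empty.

5 | 8 ; 22 | 25 ; 23 | 25

Pairs (a,b) with same genre, a.duration < b.duration, a.id < b.id.
genre groups: blues:{3,22,23,25} folk:{1} metal:{5,8} rap:{20,26}
Ordered by (a.id, b.id); first 3.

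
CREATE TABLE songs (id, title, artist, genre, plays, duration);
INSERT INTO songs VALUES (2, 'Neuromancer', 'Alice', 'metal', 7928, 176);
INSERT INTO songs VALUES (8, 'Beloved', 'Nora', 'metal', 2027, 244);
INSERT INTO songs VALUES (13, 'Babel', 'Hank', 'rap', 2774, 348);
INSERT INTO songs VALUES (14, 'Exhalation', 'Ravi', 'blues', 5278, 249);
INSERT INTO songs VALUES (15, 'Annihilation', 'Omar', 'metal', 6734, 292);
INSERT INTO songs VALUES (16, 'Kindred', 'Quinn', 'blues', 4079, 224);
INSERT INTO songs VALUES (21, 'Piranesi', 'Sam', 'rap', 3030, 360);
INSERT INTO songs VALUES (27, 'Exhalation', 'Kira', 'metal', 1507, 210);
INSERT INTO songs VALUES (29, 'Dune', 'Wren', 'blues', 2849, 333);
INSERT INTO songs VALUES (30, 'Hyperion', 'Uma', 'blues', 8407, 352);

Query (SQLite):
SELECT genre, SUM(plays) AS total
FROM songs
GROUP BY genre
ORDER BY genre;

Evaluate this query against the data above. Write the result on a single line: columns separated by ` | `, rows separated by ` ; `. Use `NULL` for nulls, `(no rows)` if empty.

Partition songs by genre; compute SUM(plays) within each group.
  blues: ids {14, 16, 29, 30} → SUM(plays)=20613
  metal: ids {2, 8, 15, 27} → SUM(plays)=18196
  rap: ids {13, 21} → SUM(plays)=5804

blues | 20613 ; metal | 18196 ; rap | 5804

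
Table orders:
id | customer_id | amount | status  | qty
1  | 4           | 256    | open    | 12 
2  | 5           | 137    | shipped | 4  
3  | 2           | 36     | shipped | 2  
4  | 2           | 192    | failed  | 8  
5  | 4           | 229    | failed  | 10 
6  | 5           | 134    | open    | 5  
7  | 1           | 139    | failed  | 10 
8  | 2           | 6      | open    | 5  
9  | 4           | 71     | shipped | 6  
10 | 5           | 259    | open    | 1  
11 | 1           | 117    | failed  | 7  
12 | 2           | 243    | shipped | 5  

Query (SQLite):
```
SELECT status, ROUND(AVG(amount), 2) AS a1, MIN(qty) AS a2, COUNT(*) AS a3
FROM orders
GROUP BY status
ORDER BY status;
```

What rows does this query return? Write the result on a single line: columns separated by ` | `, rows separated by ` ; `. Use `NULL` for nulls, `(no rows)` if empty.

failed | 169.25 | 7 | 4 ; open | 163.75 | 1 | 4 ; shipped | 121.75 | 2 | 4

Group orders by status.
Per group compute: ROUND(AVG(amount), 2), MIN(qty), COUNT(*).
  failed: ids {4, 5, 7, 11} → ROUND(AVG(amount), 2)=169.25, MIN(qty)=7, COUNT(*)=4
  open: ids {1, 6, 8, 10} → ROUND(AVG(amount), 2)=163.75, MIN(qty)=1, COUNT(*)=4
  shipped: ids {2, 3, 9, 12} → ROUND(AVG(amount), 2)=121.75, MIN(qty)=2, COUNT(*)=4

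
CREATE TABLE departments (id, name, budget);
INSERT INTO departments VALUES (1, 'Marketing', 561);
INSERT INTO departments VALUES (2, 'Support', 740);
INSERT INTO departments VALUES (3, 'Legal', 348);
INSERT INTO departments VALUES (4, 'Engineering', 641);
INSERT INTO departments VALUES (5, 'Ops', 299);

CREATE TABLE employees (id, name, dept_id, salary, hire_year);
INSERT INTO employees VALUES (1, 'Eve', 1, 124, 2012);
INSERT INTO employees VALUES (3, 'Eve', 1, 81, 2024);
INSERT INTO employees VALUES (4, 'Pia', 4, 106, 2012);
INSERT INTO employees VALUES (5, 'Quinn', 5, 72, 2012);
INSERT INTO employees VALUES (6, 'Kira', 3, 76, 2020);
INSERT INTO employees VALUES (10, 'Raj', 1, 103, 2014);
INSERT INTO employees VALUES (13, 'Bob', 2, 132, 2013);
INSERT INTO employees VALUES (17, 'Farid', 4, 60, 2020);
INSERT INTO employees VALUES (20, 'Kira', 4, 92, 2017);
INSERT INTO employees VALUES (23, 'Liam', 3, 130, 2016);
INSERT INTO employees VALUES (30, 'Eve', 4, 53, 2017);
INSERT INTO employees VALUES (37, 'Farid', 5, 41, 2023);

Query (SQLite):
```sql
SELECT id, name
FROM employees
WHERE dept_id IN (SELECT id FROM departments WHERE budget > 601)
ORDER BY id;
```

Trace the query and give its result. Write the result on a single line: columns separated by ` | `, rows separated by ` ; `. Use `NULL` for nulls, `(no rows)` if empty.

4 | Pia ; 13 | Bob ; 17 | Farid ; 20 | Kira ; 30 | Eve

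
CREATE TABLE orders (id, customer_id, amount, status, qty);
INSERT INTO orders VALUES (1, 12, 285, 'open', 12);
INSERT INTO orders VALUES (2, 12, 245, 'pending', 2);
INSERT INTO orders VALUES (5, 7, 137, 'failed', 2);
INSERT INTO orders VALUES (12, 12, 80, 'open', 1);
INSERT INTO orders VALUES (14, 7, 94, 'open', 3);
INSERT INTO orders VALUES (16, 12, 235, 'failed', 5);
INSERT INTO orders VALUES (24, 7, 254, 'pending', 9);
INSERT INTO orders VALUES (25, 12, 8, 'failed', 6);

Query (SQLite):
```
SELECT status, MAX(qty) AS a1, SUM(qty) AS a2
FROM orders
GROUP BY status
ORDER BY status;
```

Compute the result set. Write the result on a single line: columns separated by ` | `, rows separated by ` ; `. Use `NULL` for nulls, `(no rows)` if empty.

failed | 6 | 13 ; open | 12 | 16 ; pending | 9 | 11

Group orders by status.
Per group compute: MAX(qty), SUM(qty).
  failed: ids {5, 16, 25} → MAX(qty)=6, SUM(qty)=13
  open: ids {1, 12, 14} → MAX(qty)=12, SUM(qty)=16
  pending: ids {2, 24} → MAX(qty)=9, SUM(qty)=11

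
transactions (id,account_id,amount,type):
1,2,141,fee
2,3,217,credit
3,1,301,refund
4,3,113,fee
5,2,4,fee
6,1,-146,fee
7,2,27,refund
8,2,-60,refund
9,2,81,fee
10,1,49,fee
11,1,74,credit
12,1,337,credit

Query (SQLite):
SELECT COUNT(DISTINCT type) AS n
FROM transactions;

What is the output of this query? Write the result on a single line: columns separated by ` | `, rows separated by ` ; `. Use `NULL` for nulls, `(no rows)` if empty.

3

Count distinct non-NULL type values.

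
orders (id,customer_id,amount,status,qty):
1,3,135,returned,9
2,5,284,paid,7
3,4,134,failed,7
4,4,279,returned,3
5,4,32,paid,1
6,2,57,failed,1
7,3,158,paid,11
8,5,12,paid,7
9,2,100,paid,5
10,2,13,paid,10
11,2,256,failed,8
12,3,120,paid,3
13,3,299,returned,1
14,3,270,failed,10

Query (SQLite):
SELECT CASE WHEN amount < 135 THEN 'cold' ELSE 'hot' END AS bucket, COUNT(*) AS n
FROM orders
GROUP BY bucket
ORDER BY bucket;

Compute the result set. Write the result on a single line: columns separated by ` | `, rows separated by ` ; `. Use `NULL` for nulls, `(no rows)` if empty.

Bucket rows by amount < 135 → 'cold' else 'hot'; count each bucket.

cold | 7 ; hot | 7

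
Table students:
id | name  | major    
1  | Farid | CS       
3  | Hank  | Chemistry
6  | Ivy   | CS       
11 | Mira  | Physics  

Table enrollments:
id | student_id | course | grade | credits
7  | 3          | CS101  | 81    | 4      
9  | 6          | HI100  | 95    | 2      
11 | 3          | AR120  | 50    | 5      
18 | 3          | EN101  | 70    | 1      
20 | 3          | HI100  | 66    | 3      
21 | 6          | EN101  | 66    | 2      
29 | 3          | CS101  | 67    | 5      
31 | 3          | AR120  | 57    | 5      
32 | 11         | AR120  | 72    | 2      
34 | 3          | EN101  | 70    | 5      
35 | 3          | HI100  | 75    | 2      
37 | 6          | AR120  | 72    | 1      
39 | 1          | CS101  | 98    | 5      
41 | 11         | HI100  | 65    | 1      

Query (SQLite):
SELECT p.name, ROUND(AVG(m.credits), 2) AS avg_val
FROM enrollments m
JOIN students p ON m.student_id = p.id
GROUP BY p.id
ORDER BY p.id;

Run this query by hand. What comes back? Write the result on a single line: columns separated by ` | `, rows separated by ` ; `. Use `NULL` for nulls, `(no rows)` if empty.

Farid | 5 ; Hank | 3.75 ; Ivy | 1.67 ; Mira | 1.5

Join each enrollments row to its students via student_id.
Group joined rows by students.id; compute ROUND(AVG(m.credits), 2) per group.
  1: ids {39} → ROUND(AVG(m.credits), 2)=5
  3: ids {7, 11, 18, 20, 29, 31, 34, 35} → ROUND(AVG(m.credits), 2)=3.75
  6: ids {9, 21, 37} → ROUND(AVG(m.credits), 2)=1.67
  11: ids {32, 41} → ROUND(AVG(m.credits), 2)=1.5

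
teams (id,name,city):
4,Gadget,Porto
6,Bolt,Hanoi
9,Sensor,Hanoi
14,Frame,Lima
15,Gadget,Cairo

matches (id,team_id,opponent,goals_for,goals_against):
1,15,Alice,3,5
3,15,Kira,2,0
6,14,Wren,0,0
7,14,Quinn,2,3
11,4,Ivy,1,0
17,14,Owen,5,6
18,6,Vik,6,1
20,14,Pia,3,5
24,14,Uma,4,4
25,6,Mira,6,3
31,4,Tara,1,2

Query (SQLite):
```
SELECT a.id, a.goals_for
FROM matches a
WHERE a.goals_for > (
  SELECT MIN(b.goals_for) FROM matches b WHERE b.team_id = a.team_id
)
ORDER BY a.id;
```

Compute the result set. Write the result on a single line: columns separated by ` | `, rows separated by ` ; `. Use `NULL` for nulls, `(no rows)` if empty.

For each matches row a, compute MIN(goals_for) over rows sharing a.team_id.
Keep row a if a.goals_for > that per-group MIN.
  team_id=4: MIN(goals_for) = 1
  team_id=6: MIN(goals_for) = 6
  team_id=14: MIN(goals_for) = 0
  team_id=15: MIN(goals_for) = 2

1 | 3 ; 7 | 2 ; 17 | 5 ; 20 | 3 ; 24 | 4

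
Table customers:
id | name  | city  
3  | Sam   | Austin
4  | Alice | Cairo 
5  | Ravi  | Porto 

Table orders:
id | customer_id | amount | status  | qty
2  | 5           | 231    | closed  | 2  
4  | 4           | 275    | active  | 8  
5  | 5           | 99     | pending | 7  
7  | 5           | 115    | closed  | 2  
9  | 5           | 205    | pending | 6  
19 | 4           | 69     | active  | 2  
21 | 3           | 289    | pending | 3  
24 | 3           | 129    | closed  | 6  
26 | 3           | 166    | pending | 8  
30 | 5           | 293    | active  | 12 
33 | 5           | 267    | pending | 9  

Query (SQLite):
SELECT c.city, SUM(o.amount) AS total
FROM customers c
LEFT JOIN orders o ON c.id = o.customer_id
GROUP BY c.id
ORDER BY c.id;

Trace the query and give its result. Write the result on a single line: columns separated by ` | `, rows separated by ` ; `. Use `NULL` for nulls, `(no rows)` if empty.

LEFT JOIN keeps every customers row; unmatched ones get NULL for orders columns.
Group by customers.id and compute SUM(o.amount). SUM over an all-NULL group is NULL.
  3: ids {21, 24, 26} → SUM(o.amount)=584
  4: ids {4, 19} → SUM(o.amount)=344
  5: ids {2, 5, 7, 9, 30, 33} → SUM(o.amount)=1210

Austin | 584 ; Cairo | 344 ; Porto | 1210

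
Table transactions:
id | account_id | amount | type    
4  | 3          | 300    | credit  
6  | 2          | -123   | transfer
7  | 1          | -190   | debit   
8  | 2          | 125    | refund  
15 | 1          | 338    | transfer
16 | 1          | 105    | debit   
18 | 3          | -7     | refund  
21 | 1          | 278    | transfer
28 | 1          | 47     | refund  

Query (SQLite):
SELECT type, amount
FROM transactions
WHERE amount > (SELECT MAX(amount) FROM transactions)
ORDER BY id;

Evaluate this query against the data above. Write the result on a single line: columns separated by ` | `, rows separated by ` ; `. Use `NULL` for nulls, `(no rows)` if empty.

Scalar subquery: MAX(amount) over all transactions rows = 338.
Keep rows where amount > that value.

(no rows)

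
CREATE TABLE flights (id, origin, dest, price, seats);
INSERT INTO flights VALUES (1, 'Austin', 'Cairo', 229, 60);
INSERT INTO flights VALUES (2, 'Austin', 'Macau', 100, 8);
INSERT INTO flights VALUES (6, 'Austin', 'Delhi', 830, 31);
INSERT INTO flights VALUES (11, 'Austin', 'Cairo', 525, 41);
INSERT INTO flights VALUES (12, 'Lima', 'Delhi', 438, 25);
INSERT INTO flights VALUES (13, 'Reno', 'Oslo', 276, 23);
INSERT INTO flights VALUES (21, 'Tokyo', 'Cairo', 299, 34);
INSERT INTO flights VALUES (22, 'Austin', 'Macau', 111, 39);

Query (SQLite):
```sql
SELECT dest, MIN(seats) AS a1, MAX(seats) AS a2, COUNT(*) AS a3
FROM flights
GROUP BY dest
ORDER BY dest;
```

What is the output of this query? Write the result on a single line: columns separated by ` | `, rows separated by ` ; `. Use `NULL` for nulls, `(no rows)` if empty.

Group flights by dest.
Per group compute: MIN(seats), MAX(seats), COUNT(*).
  Cairo: ids {1, 11, 21} → MIN(seats)=34, MAX(seats)=60, COUNT(*)=3
  Delhi: ids {6, 12} → MIN(seats)=25, MAX(seats)=31, COUNT(*)=2
  Macau: ids {2, 22} → MIN(seats)=8, MAX(seats)=39, COUNT(*)=2
  Oslo: ids {13} → MIN(seats)=23, MAX(seats)=23, COUNT(*)=1

Cairo | 34 | 60 | 3 ; Delhi | 25 | 31 | 2 ; Macau | 8 | 39 | 2 ; Oslo | 23 | 23 | 1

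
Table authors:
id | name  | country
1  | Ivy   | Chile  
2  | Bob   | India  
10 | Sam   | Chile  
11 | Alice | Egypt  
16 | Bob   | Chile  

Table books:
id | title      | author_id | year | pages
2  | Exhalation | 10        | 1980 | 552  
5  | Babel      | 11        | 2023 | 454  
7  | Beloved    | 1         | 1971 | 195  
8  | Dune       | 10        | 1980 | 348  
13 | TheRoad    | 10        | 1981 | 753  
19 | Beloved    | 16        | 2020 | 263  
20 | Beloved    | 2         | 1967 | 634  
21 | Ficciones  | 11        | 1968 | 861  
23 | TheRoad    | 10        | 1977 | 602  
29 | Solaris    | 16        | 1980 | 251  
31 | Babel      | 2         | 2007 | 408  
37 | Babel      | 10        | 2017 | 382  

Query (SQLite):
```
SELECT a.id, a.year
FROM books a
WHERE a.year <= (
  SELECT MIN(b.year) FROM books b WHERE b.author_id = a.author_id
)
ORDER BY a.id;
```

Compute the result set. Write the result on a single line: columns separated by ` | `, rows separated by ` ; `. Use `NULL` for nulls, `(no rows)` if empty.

For each books row a, compute MIN(year) over rows sharing a.author_id.
Keep row a if a.year <= that per-group MIN.
  author_id=1: MIN(year) = 1971
  author_id=2: MIN(year) = 1967
  author_id=10: MIN(year) = 1977
  author_id=11: MIN(year) = 1968
  author_id=16: MIN(year) = 1980

7 | 1971 ; 20 | 1967 ; 21 | 1968 ; 23 | 1977 ; 29 | 1980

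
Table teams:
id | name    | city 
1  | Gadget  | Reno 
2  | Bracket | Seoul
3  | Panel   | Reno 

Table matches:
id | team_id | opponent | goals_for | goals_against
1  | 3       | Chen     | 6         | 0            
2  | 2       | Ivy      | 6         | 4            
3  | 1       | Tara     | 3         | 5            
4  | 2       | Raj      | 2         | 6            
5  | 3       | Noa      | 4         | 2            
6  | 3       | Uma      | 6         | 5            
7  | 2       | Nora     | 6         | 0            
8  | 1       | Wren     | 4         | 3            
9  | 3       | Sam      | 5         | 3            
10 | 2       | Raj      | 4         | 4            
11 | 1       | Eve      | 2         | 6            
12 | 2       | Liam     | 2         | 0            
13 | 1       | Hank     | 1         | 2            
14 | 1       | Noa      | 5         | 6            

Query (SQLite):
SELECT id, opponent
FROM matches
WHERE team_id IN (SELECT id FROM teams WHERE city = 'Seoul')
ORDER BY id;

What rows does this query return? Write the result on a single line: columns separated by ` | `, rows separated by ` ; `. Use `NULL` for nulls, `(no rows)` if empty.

Inner query: teams.id where city = 'Seoul'.
Outer: keep matches rows whose team_id is in that set.
Inner query → {2}

2 | Ivy ; 4 | Raj ; 7 | Nora ; 10 | Raj ; 12 | Liam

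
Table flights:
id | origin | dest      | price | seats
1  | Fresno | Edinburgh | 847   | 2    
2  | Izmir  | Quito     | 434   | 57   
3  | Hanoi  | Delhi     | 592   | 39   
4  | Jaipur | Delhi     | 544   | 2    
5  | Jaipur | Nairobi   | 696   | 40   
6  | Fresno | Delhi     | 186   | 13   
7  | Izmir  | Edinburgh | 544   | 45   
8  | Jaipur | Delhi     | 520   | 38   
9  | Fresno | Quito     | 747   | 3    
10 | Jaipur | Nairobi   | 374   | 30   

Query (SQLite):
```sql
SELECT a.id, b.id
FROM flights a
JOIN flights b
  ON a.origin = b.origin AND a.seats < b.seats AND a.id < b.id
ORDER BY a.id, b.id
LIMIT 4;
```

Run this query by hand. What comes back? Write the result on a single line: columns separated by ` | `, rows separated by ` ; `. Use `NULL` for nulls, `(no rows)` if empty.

1 | 6 ; 1 | 9 ; 4 | 5 ; 4 | 8

Pairs (a,b) with same origin, a.seats < b.seats, a.id < b.id.
origin groups: Fresno:{1,6,9} Hanoi:{3} Izmir:{2,7} Jaipur:{4,5,8,10}
Ordered by (a.id, b.id); first 4.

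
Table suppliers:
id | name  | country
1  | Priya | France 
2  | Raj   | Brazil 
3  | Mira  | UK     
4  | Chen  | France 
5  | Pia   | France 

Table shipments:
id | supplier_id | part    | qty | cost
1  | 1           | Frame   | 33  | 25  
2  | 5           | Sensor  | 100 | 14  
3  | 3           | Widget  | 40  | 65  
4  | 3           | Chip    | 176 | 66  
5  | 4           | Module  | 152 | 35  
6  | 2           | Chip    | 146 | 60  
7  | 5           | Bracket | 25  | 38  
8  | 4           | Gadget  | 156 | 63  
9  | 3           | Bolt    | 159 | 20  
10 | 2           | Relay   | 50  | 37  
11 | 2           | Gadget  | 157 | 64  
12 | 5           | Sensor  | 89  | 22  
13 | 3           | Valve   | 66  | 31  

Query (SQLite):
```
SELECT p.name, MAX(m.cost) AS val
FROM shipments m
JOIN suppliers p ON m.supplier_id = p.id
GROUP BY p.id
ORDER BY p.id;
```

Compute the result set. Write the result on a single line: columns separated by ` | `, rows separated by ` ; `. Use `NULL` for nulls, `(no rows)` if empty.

Join each shipments row to its suppliers via supplier_id.
Group joined rows by suppliers.id; compute MAX(m.cost) per group.
  1: ids {1} → MAX(m.cost)=25
  2: ids {6, 10, 11} → MAX(m.cost)=64
  3: ids {3, 4, 9, 13} → MAX(m.cost)=66
  4: ids {5, 8} → MAX(m.cost)=63
  5: ids {2, 7, 12} → MAX(m.cost)=38

Priya | 25 ; Raj | 64 ; Mira | 66 ; Chen | 63 ; Pia | 38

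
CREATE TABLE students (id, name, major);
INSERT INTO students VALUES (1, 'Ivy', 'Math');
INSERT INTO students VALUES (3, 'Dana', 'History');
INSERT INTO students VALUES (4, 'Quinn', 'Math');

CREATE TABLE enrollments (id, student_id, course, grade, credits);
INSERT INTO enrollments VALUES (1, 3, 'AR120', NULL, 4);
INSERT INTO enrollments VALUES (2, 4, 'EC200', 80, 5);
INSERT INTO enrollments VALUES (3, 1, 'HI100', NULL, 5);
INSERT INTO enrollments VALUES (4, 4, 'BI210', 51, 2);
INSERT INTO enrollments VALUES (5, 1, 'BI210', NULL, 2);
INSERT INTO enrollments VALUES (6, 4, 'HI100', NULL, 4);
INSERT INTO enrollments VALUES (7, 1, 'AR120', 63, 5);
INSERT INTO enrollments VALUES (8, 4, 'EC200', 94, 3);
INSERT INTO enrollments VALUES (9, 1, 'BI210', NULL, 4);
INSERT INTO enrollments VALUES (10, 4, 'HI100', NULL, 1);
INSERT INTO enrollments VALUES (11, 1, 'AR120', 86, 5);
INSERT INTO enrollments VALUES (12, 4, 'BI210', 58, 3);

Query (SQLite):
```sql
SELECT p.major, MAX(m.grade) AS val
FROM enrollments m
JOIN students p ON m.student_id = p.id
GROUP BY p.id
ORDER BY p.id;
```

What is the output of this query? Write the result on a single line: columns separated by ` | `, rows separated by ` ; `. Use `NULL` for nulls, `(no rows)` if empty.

Math | 86 ; History | NULL ; Math | 94

Join each enrollments row to its students via student_id.
Group joined rows by students.id; compute MAX(m.grade) per group.
  1: ids {3, 5, 7, 9, 11} → MAX(m.grade)=86
  3: ids {1} → MAX(m.grade)=NULL
  4: ids {2, 4, 6, 8, 10, 12} → MAX(m.grade)=94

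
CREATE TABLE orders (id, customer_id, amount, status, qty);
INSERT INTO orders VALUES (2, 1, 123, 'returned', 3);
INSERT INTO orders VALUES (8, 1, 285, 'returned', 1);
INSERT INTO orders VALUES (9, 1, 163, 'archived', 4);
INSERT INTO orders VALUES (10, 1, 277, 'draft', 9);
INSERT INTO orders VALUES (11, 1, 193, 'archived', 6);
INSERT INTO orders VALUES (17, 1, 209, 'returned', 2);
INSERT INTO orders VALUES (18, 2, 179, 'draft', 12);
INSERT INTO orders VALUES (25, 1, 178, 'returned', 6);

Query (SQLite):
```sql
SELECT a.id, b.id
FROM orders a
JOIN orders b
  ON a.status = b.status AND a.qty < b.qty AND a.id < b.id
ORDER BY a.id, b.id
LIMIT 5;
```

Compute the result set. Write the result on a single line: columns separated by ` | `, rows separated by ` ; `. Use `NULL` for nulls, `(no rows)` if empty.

2 | 25 ; 8 | 17 ; 8 | 25 ; 9 | 11 ; 10 | 18

Pairs (a,b) with same status, a.qty < b.qty, a.id < b.id.
status groups: archived:{9,11} draft:{10,18} returned:{2,8,17,25}
Ordered by (a.id, b.id); first 5.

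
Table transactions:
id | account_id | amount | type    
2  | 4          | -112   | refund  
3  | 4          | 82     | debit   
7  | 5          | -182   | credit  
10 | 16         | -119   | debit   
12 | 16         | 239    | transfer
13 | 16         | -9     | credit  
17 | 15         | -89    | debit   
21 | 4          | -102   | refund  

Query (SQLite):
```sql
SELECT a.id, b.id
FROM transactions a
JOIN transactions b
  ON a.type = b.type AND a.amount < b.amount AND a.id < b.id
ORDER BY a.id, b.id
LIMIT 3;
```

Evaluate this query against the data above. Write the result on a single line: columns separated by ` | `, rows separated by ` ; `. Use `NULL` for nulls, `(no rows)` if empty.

2 | 21 ; 7 | 13 ; 10 | 17

Pairs (a,b) with same type, a.amount < b.amount, a.id < b.id.
type groups: credit:{7,13} debit:{3,10,17} refund:{2,21} transfer:{12}
Ordered by (a.id, b.id); first 3.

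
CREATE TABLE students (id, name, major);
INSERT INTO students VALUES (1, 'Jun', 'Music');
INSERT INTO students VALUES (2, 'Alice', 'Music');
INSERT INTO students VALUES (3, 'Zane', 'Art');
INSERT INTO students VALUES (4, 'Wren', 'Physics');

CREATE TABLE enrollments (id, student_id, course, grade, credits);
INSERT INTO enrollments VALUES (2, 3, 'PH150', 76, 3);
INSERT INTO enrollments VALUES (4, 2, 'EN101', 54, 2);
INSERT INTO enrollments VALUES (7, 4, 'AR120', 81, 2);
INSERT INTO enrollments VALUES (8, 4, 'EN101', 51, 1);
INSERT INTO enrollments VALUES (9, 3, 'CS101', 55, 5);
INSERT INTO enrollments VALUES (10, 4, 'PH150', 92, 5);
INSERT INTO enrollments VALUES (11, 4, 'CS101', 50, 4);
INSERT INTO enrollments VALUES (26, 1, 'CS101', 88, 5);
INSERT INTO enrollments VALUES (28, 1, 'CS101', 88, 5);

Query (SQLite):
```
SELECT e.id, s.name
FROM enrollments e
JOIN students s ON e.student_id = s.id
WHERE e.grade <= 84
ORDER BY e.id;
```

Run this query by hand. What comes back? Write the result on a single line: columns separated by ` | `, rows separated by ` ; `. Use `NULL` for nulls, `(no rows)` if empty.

2 | Zane ; 4 | Alice ; 7 | Wren ; 8 | Wren ; 9 | Zane ; 11 | Wren

Each enrollments row matches the students row where student_id = students.id.
Then keep rows with e.grade <= 84.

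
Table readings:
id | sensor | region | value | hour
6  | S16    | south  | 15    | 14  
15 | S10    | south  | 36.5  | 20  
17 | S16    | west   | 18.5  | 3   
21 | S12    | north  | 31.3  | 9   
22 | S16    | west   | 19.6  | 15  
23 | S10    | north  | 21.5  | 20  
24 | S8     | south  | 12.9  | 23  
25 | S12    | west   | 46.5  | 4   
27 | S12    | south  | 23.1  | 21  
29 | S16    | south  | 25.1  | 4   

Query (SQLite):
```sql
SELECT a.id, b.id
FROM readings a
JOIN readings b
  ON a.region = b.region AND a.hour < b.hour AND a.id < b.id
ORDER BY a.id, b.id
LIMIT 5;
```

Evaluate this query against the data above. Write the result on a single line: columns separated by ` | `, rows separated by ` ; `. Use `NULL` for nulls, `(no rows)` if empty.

Pairs (a,b) with same region, a.hour < b.hour, a.id < b.id.
region groups: north:{21,23} south:{6,15,24,27,29} west:{17,22,25}
Ordered by (a.id, b.id); first 5.

6 | 15 ; 6 | 24 ; 6 | 27 ; 15 | 24 ; 15 | 27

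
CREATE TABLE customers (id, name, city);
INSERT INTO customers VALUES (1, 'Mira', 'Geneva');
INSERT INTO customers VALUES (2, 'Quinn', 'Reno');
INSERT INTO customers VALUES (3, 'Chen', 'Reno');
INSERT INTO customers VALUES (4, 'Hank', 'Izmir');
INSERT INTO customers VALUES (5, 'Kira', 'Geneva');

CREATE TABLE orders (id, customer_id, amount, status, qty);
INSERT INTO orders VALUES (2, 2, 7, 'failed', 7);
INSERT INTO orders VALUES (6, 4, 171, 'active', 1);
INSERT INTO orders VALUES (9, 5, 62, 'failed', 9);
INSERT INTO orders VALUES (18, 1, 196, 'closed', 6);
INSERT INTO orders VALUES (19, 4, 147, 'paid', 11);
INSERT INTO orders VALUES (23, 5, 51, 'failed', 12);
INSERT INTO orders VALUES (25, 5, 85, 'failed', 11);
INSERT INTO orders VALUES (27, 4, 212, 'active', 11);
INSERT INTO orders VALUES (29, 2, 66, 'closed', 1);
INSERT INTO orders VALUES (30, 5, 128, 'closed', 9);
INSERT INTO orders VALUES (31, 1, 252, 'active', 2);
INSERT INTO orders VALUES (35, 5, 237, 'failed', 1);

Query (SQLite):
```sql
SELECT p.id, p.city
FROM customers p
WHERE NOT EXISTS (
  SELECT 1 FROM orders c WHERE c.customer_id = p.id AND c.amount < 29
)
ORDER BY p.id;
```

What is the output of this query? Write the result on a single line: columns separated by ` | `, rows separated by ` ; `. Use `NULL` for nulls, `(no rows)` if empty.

For each customers row, check whether any orders with matching customer_id has amount < 29.
Keep rows where that is false.

1 | Geneva ; 3 | Reno ; 4 | Izmir ; 5 | Geneva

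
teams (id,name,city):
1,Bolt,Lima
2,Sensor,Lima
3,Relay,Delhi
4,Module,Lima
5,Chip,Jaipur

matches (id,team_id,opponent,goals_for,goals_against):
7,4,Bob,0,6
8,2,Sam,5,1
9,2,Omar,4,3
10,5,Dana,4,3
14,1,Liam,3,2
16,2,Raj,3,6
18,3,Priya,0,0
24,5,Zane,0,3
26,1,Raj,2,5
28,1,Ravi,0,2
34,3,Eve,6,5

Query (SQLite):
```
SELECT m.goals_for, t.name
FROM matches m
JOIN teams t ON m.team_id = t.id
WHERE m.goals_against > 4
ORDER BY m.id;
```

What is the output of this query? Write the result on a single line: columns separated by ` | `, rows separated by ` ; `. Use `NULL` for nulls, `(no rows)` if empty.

0 | Module ; 3 | Sensor ; 2 | Bolt ; 6 | Relay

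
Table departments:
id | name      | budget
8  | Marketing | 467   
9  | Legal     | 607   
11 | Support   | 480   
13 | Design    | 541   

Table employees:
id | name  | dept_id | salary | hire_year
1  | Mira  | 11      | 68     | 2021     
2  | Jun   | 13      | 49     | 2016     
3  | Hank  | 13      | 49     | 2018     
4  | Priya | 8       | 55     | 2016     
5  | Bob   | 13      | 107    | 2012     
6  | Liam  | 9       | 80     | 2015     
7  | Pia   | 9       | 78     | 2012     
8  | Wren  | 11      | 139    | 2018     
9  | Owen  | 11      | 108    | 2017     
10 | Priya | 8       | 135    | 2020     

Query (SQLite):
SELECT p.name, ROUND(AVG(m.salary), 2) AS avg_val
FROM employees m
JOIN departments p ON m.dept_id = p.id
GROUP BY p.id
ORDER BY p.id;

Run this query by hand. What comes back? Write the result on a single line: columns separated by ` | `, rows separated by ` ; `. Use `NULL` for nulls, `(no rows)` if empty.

Marketing | 95 ; Legal | 79 ; Support | 105 ; Design | 68.33

Join each employees row to its departments via dept_id.
Group joined rows by departments.id; compute ROUND(AVG(m.salary), 2) per group.
  8: ids {4, 10} → ROUND(AVG(m.salary), 2)=95
  9: ids {6, 7} → ROUND(AVG(m.salary), 2)=79
  11: ids {1, 8, 9} → ROUND(AVG(m.salary), 2)=105
  13: ids {2, 3, 5} → ROUND(AVG(m.salary), 2)=68.33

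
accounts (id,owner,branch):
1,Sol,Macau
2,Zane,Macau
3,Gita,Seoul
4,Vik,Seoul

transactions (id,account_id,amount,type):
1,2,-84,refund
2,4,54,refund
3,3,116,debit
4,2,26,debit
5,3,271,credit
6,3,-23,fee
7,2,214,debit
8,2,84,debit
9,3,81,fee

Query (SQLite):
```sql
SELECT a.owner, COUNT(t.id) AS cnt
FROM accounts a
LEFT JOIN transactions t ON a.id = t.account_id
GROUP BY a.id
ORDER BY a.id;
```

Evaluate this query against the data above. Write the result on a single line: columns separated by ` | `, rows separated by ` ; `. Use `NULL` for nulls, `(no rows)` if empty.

LEFT JOIN keeps every accounts row; unmatched ones get NULL for transactions columns.
Group by accounts.id and compute COUNT(t.id). COUNT(col) of an all-NULL group is 0.
  1: ids {—} → COUNT(t.id)=0
  2: ids {1, 4, 7, 8} → COUNT(t.id)=4
  3: ids {3, 5, 6, 9} → COUNT(t.id)=4
  4: ids {2} → COUNT(t.id)=1

Sol | 0 ; Zane | 4 ; Gita | 4 ; Vik | 1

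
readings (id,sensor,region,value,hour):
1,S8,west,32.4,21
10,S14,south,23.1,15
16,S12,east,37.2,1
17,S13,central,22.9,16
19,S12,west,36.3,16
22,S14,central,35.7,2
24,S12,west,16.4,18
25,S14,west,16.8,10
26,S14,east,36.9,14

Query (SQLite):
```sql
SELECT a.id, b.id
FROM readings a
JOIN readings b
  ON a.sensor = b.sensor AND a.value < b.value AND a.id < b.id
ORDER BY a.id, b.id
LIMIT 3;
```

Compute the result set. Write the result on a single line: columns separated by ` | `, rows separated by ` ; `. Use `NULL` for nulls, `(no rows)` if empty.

Pairs (a,b) with same sensor, a.value < b.value, a.id < b.id.
sensor groups: S12:{16,19,24} S13:{17} S14:{10,22,25,26} S8:{1}
Ordered by (a.id, b.id); first 3.

10 | 22 ; 10 | 26 ; 22 | 26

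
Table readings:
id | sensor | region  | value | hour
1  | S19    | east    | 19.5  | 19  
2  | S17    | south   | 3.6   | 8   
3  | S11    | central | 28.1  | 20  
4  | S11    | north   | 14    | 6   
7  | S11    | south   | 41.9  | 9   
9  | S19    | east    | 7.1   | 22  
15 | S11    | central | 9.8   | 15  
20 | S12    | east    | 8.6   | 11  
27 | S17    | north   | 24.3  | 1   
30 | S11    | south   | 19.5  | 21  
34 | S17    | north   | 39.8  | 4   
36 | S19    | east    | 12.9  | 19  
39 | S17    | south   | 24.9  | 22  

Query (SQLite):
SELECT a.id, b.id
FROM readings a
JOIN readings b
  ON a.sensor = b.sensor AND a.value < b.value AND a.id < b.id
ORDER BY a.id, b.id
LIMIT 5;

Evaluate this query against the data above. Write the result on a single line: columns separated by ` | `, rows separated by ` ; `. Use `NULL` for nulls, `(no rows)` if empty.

2 | 27 ; 2 | 34 ; 2 | 39 ; 3 | 7 ; 4 | 7

Pairs (a,b) with same sensor, a.value < b.value, a.id < b.id.
sensor groups: S11:{3,4,7,15,30} S12:{20} S17:{2,27,34,39} S19:{1,9,36}
Ordered by (a.id, b.id); first 5.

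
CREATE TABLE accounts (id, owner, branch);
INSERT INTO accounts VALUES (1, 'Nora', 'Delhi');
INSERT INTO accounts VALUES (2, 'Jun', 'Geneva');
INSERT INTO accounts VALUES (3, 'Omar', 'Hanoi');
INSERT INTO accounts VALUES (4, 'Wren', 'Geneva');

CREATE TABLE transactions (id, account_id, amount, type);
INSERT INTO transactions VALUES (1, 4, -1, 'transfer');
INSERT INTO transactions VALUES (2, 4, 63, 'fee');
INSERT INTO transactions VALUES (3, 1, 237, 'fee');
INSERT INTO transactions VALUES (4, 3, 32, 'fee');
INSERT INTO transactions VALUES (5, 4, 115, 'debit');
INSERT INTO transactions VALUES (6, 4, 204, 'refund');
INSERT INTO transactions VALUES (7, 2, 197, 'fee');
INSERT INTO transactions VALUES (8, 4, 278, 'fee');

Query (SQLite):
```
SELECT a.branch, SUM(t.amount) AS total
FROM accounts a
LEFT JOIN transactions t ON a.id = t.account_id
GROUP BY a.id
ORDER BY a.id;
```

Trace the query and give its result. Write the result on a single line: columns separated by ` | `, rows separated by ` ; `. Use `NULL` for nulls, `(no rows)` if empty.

Delhi | 237 ; Geneva | 197 ; Hanoi | 32 ; Geneva | 659

LEFT JOIN keeps every accounts row; unmatched ones get NULL for transactions columns.
Group by accounts.id and compute SUM(t.amount). SUM over an all-NULL group is NULL.
  1: ids {3} → SUM(t.amount)=237
  2: ids {7} → SUM(t.amount)=197
  3: ids {4} → SUM(t.amount)=32
  4: ids {1, 2, 5, 6, 8} → SUM(t.amount)=659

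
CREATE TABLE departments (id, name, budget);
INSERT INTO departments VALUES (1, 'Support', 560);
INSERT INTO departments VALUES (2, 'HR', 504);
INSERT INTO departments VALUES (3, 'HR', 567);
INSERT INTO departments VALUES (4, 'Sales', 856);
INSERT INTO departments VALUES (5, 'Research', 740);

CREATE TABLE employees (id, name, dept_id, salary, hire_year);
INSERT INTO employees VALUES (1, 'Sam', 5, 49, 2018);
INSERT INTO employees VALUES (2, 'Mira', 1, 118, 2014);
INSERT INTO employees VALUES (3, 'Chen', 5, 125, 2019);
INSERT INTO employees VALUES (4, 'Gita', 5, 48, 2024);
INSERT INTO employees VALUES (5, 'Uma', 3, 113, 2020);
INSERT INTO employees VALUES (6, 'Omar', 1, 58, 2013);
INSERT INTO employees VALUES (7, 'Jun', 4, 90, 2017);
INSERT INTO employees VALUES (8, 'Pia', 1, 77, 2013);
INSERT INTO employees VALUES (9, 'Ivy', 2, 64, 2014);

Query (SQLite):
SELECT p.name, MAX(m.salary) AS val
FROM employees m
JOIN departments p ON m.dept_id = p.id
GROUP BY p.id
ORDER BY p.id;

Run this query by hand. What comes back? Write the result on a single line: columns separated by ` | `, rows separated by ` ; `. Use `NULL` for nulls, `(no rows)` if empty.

Join each employees row to its departments via dept_id.
Group joined rows by departments.id; compute MAX(m.salary) per group.
  1: ids {2, 6, 8} → MAX(m.salary)=118
  2: ids {9} → MAX(m.salary)=64
  3: ids {5} → MAX(m.salary)=113
  4: ids {7} → MAX(m.salary)=90
  5: ids {1, 3, 4} → MAX(m.salary)=125

Support | 118 ; HR | 64 ; HR | 113 ; Sales | 90 ; Research | 125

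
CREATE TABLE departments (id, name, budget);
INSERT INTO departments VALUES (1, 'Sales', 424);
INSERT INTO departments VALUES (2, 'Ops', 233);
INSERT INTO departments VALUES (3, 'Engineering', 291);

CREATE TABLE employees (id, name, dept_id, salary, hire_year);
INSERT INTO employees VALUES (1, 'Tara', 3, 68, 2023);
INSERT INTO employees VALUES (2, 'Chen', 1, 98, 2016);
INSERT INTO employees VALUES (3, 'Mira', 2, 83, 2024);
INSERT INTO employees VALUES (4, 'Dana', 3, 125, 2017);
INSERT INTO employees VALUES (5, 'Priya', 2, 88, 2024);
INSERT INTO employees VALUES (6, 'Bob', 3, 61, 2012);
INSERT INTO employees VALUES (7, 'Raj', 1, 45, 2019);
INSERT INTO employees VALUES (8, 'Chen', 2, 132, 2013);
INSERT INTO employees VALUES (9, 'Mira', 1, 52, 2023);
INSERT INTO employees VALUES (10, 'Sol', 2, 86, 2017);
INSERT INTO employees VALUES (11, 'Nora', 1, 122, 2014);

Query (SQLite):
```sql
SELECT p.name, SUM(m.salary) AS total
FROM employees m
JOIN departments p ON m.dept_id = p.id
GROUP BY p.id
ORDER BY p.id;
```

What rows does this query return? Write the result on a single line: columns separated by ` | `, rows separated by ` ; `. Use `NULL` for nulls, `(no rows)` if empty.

Sales | 317 ; Ops | 389 ; Engineering | 254

Join each employees row to its departments via dept_id.
Group joined rows by departments.id; compute SUM(m.salary) per group.
  1: ids {2, 7, 9, 11} → SUM(m.salary)=317
  2: ids {3, 5, 8, 10} → SUM(m.salary)=389
  3: ids {1, 4, 6} → SUM(m.salary)=254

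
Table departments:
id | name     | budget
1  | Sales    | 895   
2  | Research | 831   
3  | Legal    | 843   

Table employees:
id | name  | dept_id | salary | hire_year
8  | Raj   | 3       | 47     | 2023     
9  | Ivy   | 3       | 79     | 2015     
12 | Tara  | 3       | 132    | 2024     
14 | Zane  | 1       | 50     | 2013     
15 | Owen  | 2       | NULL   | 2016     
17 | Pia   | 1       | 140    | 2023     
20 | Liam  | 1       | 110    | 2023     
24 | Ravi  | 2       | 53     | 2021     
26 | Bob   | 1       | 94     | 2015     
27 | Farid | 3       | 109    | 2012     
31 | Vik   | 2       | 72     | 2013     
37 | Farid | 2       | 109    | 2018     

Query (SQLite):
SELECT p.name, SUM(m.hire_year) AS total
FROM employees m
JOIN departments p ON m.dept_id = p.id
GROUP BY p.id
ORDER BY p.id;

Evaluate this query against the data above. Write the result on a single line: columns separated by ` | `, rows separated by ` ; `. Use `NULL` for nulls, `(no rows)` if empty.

Sales | 8074 ; Research | 8068 ; Legal | 8074

Join each employees row to its departments via dept_id.
Group joined rows by departments.id; compute SUM(m.hire_year) per group.
  1: ids {14, 17, 20, 26} → SUM(m.hire_year)=8074
  2: ids {15, 24, 31, 37} → SUM(m.hire_year)=8068
  3: ids {8, 9, 12, 27} → SUM(m.hire_year)=8074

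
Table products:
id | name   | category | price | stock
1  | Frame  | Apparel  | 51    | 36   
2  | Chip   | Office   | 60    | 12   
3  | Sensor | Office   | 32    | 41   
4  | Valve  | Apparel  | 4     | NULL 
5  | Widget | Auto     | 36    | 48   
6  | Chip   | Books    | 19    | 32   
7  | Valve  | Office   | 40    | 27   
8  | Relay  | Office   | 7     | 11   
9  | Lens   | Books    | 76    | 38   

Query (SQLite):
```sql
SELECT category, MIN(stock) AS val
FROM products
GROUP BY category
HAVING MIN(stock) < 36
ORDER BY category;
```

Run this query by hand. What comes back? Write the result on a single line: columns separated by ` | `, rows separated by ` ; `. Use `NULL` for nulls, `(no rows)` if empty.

Books | 32 ; Office | 11

Partition products by category; compute MIN(stock) within each group.
HAVING: keep groups where MIN(stock) < 36.
  Apparel: ids {1, 4} → MIN(stock)=36
  Auto: ids {5} → MIN(stock)=48
  Books: ids {6, 9} → MIN(stock)=32
  Office: ids {2, 3, 7, 8} → MIN(stock)=11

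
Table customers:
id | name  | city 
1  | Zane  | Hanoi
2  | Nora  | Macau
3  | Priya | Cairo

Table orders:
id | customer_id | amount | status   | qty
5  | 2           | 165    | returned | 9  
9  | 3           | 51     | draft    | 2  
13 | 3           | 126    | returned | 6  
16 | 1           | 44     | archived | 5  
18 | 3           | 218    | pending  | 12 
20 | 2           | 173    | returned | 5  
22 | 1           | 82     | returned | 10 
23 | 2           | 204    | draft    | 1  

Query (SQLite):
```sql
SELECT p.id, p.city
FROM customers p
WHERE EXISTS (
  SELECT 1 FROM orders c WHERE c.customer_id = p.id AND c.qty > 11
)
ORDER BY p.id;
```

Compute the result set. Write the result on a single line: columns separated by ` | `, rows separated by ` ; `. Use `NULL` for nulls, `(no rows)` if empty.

3 | Cairo

For each customers row, check whether any orders with matching customer_id has qty > 11.
Keep rows where that is true.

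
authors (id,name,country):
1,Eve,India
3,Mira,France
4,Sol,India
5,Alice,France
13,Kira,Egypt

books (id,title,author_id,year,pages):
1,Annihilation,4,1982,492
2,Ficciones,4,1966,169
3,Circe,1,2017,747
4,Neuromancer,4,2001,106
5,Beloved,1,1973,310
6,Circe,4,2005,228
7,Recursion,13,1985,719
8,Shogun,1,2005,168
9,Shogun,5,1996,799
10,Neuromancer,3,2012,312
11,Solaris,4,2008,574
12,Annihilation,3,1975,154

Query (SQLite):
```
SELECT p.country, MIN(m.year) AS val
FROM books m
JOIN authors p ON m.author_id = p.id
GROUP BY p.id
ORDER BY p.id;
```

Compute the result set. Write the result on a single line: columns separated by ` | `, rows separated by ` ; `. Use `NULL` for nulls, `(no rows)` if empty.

Join each books row to its authors via author_id.
Group joined rows by authors.id; compute MIN(m.year) per group.
  1: ids {3, 5, 8} → MIN(m.year)=1973
  3: ids {10, 12} → MIN(m.year)=1975
  4: ids {1, 2, 4, 6, 11} → MIN(m.year)=1966
  5: ids {9} → MIN(m.year)=1996
  13: ids {7} → MIN(m.year)=1985

India | 1973 ; France | 1975 ; India | 1966 ; France | 1996 ; Egypt | 1985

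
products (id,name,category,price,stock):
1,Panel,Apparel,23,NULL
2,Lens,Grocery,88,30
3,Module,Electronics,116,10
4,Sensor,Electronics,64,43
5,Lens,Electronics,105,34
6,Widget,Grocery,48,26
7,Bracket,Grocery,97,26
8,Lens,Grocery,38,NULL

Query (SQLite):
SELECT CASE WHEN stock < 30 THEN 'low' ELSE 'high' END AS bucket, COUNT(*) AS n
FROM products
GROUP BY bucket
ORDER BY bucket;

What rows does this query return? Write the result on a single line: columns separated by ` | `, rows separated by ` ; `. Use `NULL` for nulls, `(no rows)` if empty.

high | 5 ; low | 3

Bucket rows by stock < 30 → 'low' else 'high'; count each bucket.
NULL < 30 is unknown, so NULL stock falls into ELSE → 'high'.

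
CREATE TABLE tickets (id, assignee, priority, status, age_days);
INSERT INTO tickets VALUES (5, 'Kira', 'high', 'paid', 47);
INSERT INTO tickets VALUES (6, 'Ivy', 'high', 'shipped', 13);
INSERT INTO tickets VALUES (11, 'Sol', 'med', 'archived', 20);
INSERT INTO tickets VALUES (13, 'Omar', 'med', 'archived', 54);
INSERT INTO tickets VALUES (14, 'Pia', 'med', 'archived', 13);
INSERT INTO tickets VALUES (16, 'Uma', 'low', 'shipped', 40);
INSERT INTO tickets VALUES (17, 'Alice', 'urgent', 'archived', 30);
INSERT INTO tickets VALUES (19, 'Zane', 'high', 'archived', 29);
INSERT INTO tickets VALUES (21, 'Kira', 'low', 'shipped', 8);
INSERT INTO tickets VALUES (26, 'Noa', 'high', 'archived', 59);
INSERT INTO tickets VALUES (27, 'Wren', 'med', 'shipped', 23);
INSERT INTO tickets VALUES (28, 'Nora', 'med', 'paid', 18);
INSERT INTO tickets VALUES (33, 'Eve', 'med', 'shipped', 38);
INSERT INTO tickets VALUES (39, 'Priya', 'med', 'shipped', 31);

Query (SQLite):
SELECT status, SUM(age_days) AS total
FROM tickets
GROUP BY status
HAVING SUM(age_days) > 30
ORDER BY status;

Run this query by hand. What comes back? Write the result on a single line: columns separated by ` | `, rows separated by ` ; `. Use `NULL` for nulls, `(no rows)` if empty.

Partition tickets by status; compute SUM(age_days) within each group.
HAVING: keep groups where SUM(age_days) > 30.
  archived: ids {11, 13, 14, 17, 19, 26} → SUM(age_days)=205
  paid: ids {5, 28} → SUM(age_days)=65
  shipped: ids {6, 16, 21, 27, 33, 39} → SUM(age_days)=153

archived | 205 ; paid | 65 ; shipped | 153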